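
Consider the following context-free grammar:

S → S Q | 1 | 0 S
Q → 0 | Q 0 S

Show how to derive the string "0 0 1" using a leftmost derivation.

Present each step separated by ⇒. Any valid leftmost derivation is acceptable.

S ⇒ 0 S ⇒ 0 0 S ⇒ 0 0 1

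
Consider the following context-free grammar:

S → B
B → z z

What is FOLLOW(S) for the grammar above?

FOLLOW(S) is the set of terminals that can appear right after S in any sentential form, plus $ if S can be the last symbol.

We compute FOLLOW(S) using the standard algorithm.
FOLLOW(S) starts with {$}.
FIRST(B) = {z}
FIRST(S) = {z}
FOLLOW(B) = {$}
FOLLOW(S) = {$}
Therefore, FOLLOW(S) = {$}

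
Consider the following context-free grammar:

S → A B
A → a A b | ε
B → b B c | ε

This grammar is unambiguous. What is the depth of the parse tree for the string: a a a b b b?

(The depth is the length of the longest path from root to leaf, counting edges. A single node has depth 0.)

5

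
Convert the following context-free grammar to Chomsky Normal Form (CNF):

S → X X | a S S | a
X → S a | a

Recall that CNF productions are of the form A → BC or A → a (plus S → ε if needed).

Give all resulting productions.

TA → a; S → a; X → a; S → X X; S → TA X0; X0 → S S; X → S TA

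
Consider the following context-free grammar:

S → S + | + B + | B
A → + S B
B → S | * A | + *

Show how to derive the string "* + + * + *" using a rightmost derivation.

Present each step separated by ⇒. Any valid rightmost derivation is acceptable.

S ⇒ B ⇒ * A ⇒ * + S B ⇒ * + S + * ⇒ * + B + * ⇒ * + + * + *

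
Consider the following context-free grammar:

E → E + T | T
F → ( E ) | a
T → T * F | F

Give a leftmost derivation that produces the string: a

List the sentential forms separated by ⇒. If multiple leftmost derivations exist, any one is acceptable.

E ⇒ T ⇒ F ⇒ a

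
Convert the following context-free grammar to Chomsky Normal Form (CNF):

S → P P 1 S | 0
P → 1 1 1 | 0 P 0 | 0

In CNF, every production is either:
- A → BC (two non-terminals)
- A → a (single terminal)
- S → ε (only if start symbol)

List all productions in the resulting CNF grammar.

T1 → 1; S → 0; T0 → 0; P → 0; S → P X0; X0 → P X1; X1 → T1 S; P → T1 X2; X2 → T1 T1; P → T0 X3; X3 → P T0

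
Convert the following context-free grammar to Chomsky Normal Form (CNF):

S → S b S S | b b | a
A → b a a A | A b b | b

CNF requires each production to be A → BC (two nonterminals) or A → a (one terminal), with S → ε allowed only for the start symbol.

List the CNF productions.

TB → b; S → a; TA → a; A → b; S → S X0; X0 → TB X1; X1 → S S; S → TB TB; A → TB X2; X2 → TA X3; X3 → TA A; A → A X4; X4 → TB TB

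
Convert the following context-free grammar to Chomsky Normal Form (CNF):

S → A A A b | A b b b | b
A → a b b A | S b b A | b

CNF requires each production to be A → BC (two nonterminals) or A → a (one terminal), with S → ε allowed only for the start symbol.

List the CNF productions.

TB → b; S → b; TA → a; A → b; S → A X0; X0 → A X1; X1 → A TB; S → A X2; X2 → TB X3; X3 → TB TB; A → TA X4; X4 → TB X5; X5 → TB A; A → S X6; X6 → TB X7; X7 → TB A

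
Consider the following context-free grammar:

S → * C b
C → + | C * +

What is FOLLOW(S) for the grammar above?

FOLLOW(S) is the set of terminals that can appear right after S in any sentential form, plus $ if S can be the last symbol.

We compute FOLLOW(S) using the standard algorithm.
FOLLOW(S) starts with {$}.
FIRST(C) = {+}
FIRST(S) = {*}
FOLLOW(C) = {*, b}
FOLLOW(S) = {$}
Therefore, FOLLOW(S) = {$}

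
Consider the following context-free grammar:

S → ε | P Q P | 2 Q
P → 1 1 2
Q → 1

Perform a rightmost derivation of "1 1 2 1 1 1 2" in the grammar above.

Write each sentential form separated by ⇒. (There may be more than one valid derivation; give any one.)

S ⇒ P Q P ⇒ P Q 1 1 2 ⇒ P 1 1 1 2 ⇒ 1 1 2 1 1 1 2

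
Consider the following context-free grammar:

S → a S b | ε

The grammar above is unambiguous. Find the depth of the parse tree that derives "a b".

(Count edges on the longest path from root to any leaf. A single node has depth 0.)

2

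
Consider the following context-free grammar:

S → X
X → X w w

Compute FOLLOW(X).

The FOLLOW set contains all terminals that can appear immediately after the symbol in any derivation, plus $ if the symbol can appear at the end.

We compute FOLLOW(X) using the standard algorithm.
FOLLOW(S) starts with {$}.
FIRST(S) = {}
FIRST(X) = {}
FOLLOW(S) = {$}
FOLLOW(X) = {$, w}
Therefore, FOLLOW(X) = {$, w}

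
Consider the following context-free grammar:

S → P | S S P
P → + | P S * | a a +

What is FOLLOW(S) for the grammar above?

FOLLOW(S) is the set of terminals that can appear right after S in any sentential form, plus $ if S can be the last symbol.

We compute FOLLOW(S) using the standard algorithm.
FOLLOW(S) starts with {$}.
FIRST(P) = {+, a}
FIRST(S) = {+, a}
FOLLOW(P) = {$, *, +, a}
FOLLOW(S) = {$, *, +, a}
Therefore, FOLLOW(S) = {$, *, +, a}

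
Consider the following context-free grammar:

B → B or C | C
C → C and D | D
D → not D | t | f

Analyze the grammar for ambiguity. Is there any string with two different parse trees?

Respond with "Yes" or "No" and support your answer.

No - the grammar is unambiguous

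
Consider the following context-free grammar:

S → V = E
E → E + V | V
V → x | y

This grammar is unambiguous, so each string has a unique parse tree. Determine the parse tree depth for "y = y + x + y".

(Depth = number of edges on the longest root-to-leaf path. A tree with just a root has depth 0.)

5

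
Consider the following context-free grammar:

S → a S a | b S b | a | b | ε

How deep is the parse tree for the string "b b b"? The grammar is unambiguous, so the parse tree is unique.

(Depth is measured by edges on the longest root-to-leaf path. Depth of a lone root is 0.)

2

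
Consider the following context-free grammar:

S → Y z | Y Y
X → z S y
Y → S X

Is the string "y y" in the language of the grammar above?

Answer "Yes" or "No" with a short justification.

No - no valid derivation exists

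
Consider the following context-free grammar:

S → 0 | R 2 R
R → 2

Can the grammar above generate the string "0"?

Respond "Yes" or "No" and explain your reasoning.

Yes - a valid derivation exists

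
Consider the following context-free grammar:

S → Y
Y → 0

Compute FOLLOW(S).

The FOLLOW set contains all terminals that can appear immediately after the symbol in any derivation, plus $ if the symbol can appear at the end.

We compute FOLLOW(S) using the standard algorithm.
FOLLOW(S) starts with {$}.
FIRST(S) = {0}
FIRST(Y) = {0}
FOLLOW(S) = {$}
FOLLOW(Y) = {$}
Therefore, FOLLOW(S) = {$}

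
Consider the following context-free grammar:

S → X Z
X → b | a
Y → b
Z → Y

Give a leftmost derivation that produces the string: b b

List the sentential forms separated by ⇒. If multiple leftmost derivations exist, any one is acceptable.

S ⇒ X Z ⇒ b Z ⇒ b Y ⇒ b b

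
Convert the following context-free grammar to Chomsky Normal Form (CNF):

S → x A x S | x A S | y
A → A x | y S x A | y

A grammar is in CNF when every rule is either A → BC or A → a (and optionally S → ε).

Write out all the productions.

TX → x; S → y; TY → y; A → y; S → TX X0; X0 → A X1; X1 → TX S; S → TX X2; X2 → A S; A → A TX; A → TY X3; X3 → S X4; X4 → TX A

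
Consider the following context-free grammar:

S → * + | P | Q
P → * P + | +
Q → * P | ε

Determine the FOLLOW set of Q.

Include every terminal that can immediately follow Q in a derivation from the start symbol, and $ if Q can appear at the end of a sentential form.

We compute FOLLOW(Q) using the standard algorithm.
FOLLOW(S) starts with {$}.
FIRST(P) = {*, +}
FIRST(Q) = {*, ε}
FIRST(S) = {*, +, ε}
FOLLOW(P) = {$, +}
FOLLOW(Q) = {$}
FOLLOW(S) = {$}
Therefore, FOLLOW(Q) = {$}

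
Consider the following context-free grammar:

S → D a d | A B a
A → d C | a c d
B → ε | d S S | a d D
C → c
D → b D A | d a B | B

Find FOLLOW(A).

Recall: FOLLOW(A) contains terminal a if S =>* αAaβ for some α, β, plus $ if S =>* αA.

We compute FOLLOW(A) using the standard algorithm.
FOLLOW(S) starts with {$}.
FIRST(A) = {a, d}
FIRST(B) = {a, d, ε}
FIRST(C) = {c}
FIRST(D) = {a, b, d, ε}
FIRST(S) = {a, b, d}
FOLLOW(A) = {a, d}
FOLLOW(B) = {a, d}
FOLLOW(C) = {a, d}
FOLLOW(D) = {a, d}
FOLLOW(S) = {$, a, b, d}
Therefore, FOLLOW(A) = {a, d}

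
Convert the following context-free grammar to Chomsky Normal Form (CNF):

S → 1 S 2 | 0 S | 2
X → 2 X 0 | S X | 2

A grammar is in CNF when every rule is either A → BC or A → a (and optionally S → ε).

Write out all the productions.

T1 → 1; T2 → 2; T0 → 0; S → 2; X → 2; S → T1 X0; X0 → S T2; S → T0 S; X → T2 X1; X1 → X T0; X → S X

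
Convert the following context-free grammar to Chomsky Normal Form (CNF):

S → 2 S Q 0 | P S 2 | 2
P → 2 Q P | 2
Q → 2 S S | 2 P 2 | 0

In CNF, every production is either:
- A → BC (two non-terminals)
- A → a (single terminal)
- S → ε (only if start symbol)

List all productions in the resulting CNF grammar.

T2 → 2; T0 → 0; S → 2; P → 2; Q → 0; S → T2 X0; X0 → S X1; X1 → Q T0; S → P X2; X2 → S T2; P → T2 X3; X3 → Q P; Q → T2 X4; X4 → S S; Q → T2 X5; X5 → P T2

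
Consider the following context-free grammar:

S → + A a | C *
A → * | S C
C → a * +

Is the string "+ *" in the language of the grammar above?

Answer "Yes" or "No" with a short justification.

No - no valid derivation exists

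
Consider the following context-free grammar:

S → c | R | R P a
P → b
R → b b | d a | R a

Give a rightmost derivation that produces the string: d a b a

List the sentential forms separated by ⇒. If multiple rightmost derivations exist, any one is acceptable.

S ⇒ R P a ⇒ R b a ⇒ d a b a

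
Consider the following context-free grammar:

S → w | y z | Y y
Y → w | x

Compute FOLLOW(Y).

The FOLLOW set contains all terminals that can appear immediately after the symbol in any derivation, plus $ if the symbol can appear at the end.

We compute FOLLOW(Y) using the standard algorithm.
FOLLOW(S) starts with {$}.
FIRST(S) = {w, x, y}
FIRST(Y) = {w, x}
FOLLOW(S) = {$}
FOLLOW(Y) = {y}
Therefore, FOLLOW(Y) = {y}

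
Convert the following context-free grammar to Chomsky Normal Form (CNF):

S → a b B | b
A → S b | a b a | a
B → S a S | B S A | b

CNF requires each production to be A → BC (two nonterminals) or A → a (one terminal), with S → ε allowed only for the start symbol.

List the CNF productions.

TA → a; TB → b; S → b; A → a; B → b; S → TA X0; X0 → TB B; A → S TB; A → TA X1; X1 → TB TA; B → S X2; X2 → TA S; B → B X3; X3 → S A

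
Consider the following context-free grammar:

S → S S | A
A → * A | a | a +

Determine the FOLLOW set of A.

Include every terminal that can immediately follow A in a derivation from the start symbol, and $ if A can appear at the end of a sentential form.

We compute FOLLOW(A) using the standard algorithm.
FOLLOW(S) starts with {$}.
FIRST(A) = {*, a}
FIRST(S) = {*, a}
FOLLOW(A) = {$, *, a}
FOLLOW(S) = {$, *, a}
Therefore, FOLLOW(A) = {$, *, a}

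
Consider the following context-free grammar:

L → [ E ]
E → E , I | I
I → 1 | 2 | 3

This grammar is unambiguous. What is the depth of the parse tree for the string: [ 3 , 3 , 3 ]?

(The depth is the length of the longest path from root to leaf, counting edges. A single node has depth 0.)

5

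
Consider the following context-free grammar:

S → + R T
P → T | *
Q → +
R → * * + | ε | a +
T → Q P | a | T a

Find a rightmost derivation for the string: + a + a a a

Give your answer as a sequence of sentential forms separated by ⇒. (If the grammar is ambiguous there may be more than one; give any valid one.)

S ⇒ + R T ⇒ + R T a ⇒ + R T a a ⇒ + R a a a ⇒ + a + a a a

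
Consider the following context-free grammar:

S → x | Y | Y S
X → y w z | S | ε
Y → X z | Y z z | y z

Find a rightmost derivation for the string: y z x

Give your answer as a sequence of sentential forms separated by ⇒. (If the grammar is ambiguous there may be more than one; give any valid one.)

S ⇒ Y S ⇒ Y x ⇒ y z x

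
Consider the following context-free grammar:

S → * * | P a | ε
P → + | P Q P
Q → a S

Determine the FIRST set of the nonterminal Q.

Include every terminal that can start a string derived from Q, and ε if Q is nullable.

We compute FIRST(Q) using the standard algorithm.
FIRST(P) = {+}
FIRST(Q) = {a}
FIRST(S) = {*, +, ε}
Therefore, FIRST(Q) = {a}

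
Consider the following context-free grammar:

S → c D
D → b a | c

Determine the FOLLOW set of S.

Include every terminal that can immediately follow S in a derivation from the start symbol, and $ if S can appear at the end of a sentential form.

We compute FOLLOW(S) using the standard algorithm.
FOLLOW(S) starts with {$}.
FIRST(D) = {b, c}
FIRST(S) = {c}
FOLLOW(D) = {$}
FOLLOW(S) = {$}
Therefore, FOLLOW(S) = {$}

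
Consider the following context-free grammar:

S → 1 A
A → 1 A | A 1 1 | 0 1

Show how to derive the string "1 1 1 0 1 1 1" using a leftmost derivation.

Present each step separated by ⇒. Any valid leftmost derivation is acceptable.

S ⇒ 1 A ⇒ 1 1 A ⇒ 1 1 A 1 1 ⇒ 1 1 1 A 1 1 ⇒ 1 1 1 0 1 1 1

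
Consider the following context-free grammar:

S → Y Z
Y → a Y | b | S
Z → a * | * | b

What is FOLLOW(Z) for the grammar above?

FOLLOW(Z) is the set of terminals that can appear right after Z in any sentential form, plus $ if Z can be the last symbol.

We compute FOLLOW(Z) using the standard algorithm.
FOLLOW(S) starts with {$}.
FIRST(S) = {a, b}
FIRST(Y) = {a, b}
FIRST(Z) = {*, a, b}
FOLLOW(S) = {$, *, a, b}
FOLLOW(Y) = {*, a, b}
FOLLOW(Z) = {$, *, a, b}
Therefore, FOLLOW(Z) = {$, *, a, b}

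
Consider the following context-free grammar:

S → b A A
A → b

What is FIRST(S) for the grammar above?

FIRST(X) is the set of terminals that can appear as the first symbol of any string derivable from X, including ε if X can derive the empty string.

We compute FIRST(S) using the standard algorithm.
FIRST(A) = {b}
FIRST(S) = {b}
Therefore, FIRST(S) = {b}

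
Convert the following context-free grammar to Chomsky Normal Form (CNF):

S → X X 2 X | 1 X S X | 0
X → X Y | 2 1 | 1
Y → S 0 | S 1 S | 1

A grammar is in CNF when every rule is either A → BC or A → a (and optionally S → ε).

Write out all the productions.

T2 → 2; T1 → 1; S → 0; X → 1; T0 → 0; Y → 1; S → X X0; X0 → X X1; X1 → T2 X; S → T1 X2; X2 → X X3; X3 → S X; X → X Y; X → T2 T1; Y → S T0; Y → S X4; X4 → T1 S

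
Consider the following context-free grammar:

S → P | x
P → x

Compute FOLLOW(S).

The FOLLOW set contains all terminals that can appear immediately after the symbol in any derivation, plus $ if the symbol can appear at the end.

We compute FOLLOW(S) using the standard algorithm.
FOLLOW(S) starts with {$}.
FIRST(P) = {x}
FIRST(S) = {x}
FOLLOW(P) = {$}
FOLLOW(S) = {$}
Therefore, FOLLOW(S) = {$}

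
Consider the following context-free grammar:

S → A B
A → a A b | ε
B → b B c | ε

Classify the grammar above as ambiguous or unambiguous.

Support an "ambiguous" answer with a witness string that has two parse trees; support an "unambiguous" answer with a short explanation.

Unambiguous - every string in the language has a unique parse tree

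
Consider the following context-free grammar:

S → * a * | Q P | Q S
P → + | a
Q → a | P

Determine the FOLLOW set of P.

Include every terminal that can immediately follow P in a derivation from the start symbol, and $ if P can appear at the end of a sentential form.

We compute FOLLOW(P) using the standard algorithm.
FOLLOW(S) starts with {$}.
FIRST(P) = {+, a}
FIRST(Q) = {+, a}
FIRST(S) = {*, +, a}
FOLLOW(P) = {$, *, +, a}
FOLLOW(Q) = {*, +, a}
FOLLOW(S) = {$}
Therefore, FOLLOW(P) = {$, *, +, a}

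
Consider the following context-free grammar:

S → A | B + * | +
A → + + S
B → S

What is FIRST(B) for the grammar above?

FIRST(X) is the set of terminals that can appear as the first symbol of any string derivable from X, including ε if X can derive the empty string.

We compute FIRST(B) using the standard algorithm.
FIRST(A) = {+}
FIRST(B) = {+}
FIRST(S) = {+}
Therefore, FIRST(B) = {+}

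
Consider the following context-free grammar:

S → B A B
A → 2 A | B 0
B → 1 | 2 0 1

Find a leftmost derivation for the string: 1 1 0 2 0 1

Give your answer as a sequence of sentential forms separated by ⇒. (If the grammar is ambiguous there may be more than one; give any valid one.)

S ⇒ B A B ⇒ 1 A B ⇒ 1 B 0 B ⇒ 1 1 0 B ⇒ 1 1 0 2 0 1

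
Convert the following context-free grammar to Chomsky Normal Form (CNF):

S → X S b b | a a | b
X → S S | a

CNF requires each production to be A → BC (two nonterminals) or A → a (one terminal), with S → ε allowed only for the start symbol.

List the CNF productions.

TB → b; TA → a; S → b; X → a; S → X X0; X0 → S X1; X1 → TB TB; S → TA TA; X → S S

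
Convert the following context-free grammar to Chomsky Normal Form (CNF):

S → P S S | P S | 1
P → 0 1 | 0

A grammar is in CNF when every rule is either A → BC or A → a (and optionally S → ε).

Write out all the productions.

S → 1; T0 → 0; T1 → 1; P → 0; S → P X0; X0 → S S; S → P S; P → T0 T1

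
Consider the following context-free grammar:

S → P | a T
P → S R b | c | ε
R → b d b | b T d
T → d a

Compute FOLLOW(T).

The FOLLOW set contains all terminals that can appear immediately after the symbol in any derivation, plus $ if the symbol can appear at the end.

We compute FOLLOW(T) using the standard algorithm.
FOLLOW(S) starts with {$}.
FIRST(P) = {a, b, c, ε}
FIRST(R) = {b}
FIRST(S) = {a, b, c, ε}
FIRST(T) = {d}
FOLLOW(P) = {$, b}
FOLLOW(R) = {b}
FOLLOW(S) = {$, b}
FOLLOW(T) = {$, b, d}
Therefore, FOLLOW(T) = {$, b, d}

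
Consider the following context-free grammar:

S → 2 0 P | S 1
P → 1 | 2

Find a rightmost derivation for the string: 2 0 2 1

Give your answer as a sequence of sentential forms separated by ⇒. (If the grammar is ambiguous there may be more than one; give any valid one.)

S ⇒ S 1 ⇒ 2 0 P 1 ⇒ 2 0 2 1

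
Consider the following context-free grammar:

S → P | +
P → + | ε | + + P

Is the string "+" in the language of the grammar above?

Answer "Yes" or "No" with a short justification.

Yes - a valid derivation exists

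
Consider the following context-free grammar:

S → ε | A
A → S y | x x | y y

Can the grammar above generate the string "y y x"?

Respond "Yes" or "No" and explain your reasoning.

No - no valid derivation exists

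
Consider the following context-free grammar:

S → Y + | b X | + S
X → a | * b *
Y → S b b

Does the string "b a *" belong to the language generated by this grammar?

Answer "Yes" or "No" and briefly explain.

No - no valid derivation exists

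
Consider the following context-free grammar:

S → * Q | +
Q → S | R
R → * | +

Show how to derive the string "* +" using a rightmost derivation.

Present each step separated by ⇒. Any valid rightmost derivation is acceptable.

S ⇒ * Q ⇒ * S ⇒ * +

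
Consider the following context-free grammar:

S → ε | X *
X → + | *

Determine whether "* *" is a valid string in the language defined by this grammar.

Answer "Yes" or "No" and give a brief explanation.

Yes - a valid derivation exists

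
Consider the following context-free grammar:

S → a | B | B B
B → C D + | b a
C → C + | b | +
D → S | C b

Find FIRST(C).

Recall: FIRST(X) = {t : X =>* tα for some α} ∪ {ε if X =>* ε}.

We compute FIRST(C) using the standard algorithm.
FIRST(B) = {+, b}
FIRST(C) = {+, b}
FIRST(D) = {+, a, b}
FIRST(S) = {+, a, b}
Therefore, FIRST(C) = {+, b}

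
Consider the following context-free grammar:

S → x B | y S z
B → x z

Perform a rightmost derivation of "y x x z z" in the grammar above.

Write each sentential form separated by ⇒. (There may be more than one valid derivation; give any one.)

S ⇒ y S z ⇒ y x B z ⇒ y x x z z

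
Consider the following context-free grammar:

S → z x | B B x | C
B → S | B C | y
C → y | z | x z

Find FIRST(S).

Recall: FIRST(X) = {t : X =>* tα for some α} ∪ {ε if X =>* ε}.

We compute FIRST(S) using the standard algorithm.
FIRST(B) = {x, y, z}
FIRST(C) = {x, y, z}
FIRST(S) = {x, y, z}
Therefore, FIRST(S) = {x, y, z}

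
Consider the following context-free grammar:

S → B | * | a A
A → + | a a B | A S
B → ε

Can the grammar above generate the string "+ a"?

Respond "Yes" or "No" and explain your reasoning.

No - no valid derivation exists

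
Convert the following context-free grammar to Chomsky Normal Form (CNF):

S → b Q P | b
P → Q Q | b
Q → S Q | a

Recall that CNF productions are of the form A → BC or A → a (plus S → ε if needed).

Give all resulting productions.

TB → b; S → b; P → b; Q → a; S → TB X0; X0 → Q P; P → Q Q; Q → S Q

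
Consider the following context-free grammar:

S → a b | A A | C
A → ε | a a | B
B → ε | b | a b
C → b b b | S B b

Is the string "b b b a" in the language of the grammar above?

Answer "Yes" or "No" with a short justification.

No - no valid derivation exists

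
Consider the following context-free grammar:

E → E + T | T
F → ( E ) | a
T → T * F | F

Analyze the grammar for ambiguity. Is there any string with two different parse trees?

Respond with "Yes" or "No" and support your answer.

No - the grammar is unambiguous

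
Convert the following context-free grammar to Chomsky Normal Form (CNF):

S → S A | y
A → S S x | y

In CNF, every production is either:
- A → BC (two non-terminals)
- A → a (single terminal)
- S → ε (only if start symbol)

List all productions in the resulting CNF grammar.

S → y; TX → x; A → y; S → S A; A → S X0; X0 → S TX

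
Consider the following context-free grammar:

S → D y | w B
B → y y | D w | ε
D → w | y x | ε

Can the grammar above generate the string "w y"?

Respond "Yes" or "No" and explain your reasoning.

Yes - a valid derivation exists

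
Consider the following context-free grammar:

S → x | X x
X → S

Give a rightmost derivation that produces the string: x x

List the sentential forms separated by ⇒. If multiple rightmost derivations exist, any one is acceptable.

S ⇒ X x ⇒ S x ⇒ x x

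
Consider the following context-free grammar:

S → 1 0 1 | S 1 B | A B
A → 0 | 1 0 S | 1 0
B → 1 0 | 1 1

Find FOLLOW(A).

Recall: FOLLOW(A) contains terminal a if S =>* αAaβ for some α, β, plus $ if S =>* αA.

We compute FOLLOW(A) using the standard algorithm.
FOLLOW(S) starts with {$}.
FIRST(A) = {0, 1}
FIRST(B) = {1}
FIRST(S) = {0, 1}
FOLLOW(A) = {1}
FOLLOW(B) = {$, 1}
FOLLOW(S) = {$, 1}
Therefore, FOLLOW(A) = {1}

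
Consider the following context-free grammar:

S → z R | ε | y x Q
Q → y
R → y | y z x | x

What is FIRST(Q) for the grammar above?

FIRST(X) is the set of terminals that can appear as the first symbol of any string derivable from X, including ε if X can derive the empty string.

We compute FIRST(Q) using the standard algorithm.
FIRST(Q) = {y}
FIRST(R) = {x, y}
FIRST(S) = {y, z, ε}
Therefore, FIRST(Q) = {y}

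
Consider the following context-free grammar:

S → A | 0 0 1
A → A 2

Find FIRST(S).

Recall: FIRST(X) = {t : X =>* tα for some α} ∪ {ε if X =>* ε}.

We compute FIRST(S) using the standard algorithm.
FIRST(A) = {}
FIRST(S) = {0}
Therefore, FIRST(S) = {0}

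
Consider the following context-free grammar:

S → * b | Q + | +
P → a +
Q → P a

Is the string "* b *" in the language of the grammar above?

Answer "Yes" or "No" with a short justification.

No - no valid derivation exists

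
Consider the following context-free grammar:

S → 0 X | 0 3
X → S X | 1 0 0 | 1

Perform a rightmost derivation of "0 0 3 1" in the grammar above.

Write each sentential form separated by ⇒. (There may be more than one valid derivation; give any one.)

S ⇒ 0 X ⇒ 0 S X ⇒ 0 S 1 ⇒ 0 0 3 1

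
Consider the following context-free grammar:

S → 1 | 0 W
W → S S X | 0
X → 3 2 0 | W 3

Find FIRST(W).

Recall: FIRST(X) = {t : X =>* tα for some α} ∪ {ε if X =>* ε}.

We compute FIRST(W) using the standard algorithm.
FIRST(S) = {0, 1}
FIRST(W) = {0, 1}
FIRST(X) = {0, 1, 3}
Therefore, FIRST(W) = {0, 1}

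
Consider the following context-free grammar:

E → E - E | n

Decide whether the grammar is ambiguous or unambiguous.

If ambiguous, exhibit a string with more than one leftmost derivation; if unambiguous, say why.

Ambiguous - the string 'n - n - n - n - n' has two distinct leftmost derivations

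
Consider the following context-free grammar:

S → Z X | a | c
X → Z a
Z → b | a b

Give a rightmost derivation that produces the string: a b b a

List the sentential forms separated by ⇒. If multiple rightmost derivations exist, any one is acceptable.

S ⇒ Z X ⇒ Z Z a ⇒ Z b a ⇒ a b b a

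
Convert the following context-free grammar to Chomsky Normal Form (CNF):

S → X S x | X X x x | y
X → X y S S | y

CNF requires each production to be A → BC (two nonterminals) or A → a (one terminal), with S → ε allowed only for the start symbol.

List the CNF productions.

TX → x; S → y; TY → y; X → y; S → X X0; X0 → S TX; S → X X1; X1 → X X2; X2 → TX TX; X → X X3; X3 → TY X4; X4 → S S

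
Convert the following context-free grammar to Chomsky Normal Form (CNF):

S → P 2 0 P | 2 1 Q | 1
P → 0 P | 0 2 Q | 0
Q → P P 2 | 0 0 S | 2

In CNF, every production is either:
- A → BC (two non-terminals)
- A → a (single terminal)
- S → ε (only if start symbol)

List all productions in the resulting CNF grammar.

T2 → 2; T0 → 0; T1 → 1; S → 1; P → 0; Q → 2; S → P X0; X0 → T2 X1; X1 → T0 P; S → T2 X2; X2 → T1 Q; P → T0 P; P → T0 X3; X3 → T2 Q; Q → P X4; X4 → P T2; Q → T0 X5; X5 → T0 S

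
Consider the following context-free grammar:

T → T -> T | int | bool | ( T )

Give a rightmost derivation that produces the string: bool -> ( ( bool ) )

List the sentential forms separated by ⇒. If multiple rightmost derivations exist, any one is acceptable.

T ⇒ T -> T ⇒ T -> ( T ) ⇒ T -> ( ( T ) ) ⇒ T -> ( ( bool ) ) ⇒ bool -> ( ( bool ) )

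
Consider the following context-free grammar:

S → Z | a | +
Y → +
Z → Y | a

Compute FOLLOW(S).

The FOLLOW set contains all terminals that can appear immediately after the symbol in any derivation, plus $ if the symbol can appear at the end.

We compute FOLLOW(S) using the standard algorithm.
FOLLOW(S) starts with {$}.
FIRST(S) = {+, a}
FIRST(Y) = {+}
FIRST(Z) = {+, a}
FOLLOW(S) = {$}
FOLLOW(Y) = {$}
FOLLOW(Z) = {$}
Therefore, FOLLOW(S) = {$}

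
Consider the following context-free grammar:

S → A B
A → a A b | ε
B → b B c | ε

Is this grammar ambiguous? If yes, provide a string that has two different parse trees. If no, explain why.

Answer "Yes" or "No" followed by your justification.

No - the grammar is unambiguous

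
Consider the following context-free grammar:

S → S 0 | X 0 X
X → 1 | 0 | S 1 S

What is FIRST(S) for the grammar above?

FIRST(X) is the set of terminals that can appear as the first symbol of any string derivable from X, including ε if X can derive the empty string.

We compute FIRST(S) using the standard algorithm.
FIRST(S) = {0, 1}
FIRST(X) = {0, 1}
Therefore, FIRST(S) = {0, 1}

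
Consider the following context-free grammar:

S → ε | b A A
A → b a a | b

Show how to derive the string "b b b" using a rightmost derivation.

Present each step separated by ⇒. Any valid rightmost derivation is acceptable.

S ⇒ b A A ⇒ b A b ⇒ b b b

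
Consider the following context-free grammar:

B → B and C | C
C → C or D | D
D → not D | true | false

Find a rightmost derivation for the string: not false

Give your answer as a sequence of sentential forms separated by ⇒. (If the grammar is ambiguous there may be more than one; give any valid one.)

B ⇒ C ⇒ D ⇒ not D ⇒ not false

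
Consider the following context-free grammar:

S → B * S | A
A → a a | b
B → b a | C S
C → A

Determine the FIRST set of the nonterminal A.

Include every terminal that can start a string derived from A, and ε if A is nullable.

We compute FIRST(A) using the standard algorithm.
FIRST(A) = {a, b}
FIRST(B) = {a, b}
FIRST(C) = {a, b}
FIRST(S) = {a, b}
Therefore, FIRST(A) = {a, b}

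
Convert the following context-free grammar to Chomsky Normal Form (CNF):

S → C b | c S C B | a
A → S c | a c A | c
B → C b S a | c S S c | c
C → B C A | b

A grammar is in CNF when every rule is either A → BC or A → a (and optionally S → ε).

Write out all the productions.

TB → b; TC → c; S → a; TA → a; A → c; B → c; C → b; S → C TB; S → TC X0; X0 → S X1; X1 → C B; A → S TC; A → TA X2; X2 → TC A; B → C X3; X3 → TB X4; X4 → S TA; B → TC X5; X5 → S X6; X6 → S TC; C → B X7; X7 → C A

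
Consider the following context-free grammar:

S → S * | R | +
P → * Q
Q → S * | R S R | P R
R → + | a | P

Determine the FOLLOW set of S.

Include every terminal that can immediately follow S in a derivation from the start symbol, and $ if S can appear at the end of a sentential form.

We compute FOLLOW(S) using the standard algorithm.
FOLLOW(S) starts with {$}.
FIRST(P) = {*}
FIRST(Q) = {*, +, a}
FIRST(R) = {*, +, a}
FIRST(S) = {*, +, a}
FOLLOW(P) = {$, *, +, a}
FOLLOW(Q) = {$, *, +, a}
FOLLOW(R) = {$, *, +, a}
FOLLOW(S) = {$, *, +, a}
Therefore, FOLLOW(S) = {$, *, +, a}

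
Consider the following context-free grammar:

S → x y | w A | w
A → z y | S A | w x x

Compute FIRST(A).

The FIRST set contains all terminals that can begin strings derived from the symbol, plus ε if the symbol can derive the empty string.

We compute FIRST(A) using the standard algorithm.
FIRST(A) = {w, x, z}
FIRST(S) = {w, x}
Therefore, FIRST(A) = {w, x, z}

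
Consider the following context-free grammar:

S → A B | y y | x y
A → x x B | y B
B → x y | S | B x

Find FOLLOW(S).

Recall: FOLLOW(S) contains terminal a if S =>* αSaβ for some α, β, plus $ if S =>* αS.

We compute FOLLOW(S) using the standard algorithm.
FOLLOW(S) starts with {$}.
FIRST(A) = {x, y}
FIRST(B) = {x, y}
FIRST(S) = {x, y}
FOLLOW(A) = {x, y}
FOLLOW(B) = {$, x, y}
FOLLOW(S) = {$, x, y}
Therefore, FOLLOW(S) = {$, x, y}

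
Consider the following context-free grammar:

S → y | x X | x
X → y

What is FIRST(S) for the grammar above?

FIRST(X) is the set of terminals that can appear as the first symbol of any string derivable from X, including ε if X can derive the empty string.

We compute FIRST(S) using the standard algorithm.
FIRST(S) = {x, y}
FIRST(X) = {y}
Therefore, FIRST(S) = {x, y}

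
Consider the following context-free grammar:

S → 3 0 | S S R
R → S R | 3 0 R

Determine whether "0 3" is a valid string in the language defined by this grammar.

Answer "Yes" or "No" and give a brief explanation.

No - no valid derivation exists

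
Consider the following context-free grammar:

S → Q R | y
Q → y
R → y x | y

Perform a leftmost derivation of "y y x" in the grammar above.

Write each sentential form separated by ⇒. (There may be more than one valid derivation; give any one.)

S ⇒ Q R ⇒ y R ⇒ y y x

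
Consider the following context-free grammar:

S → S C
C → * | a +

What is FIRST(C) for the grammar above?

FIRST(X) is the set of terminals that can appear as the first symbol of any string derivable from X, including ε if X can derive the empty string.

We compute FIRST(C) using the standard algorithm.
FIRST(C) = {*, a}
FIRST(S) = {}
Therefore, FIRST(C) = {*, a}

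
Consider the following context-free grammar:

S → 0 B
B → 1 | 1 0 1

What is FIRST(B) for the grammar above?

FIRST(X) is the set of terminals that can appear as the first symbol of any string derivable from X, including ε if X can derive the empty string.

We compute FIRST(B) using the standard algorithm.
FIRST(B) = {1}
FIRST(S) = {0}
Therefore, FIRST(B) = {1}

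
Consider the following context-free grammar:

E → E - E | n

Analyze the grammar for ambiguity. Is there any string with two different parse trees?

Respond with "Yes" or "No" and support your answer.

Yes - the string 'n - n - n - n - n' has two distinct parse trees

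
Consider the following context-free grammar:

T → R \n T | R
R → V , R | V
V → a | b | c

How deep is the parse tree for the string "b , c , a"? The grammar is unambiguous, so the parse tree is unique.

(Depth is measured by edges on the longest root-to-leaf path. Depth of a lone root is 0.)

5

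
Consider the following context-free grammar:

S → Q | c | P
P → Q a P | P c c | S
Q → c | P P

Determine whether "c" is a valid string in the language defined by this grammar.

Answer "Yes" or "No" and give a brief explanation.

Yes - a valid derivation exists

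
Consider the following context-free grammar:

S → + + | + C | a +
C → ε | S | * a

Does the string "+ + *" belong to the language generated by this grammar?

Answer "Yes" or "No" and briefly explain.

No - no valid derivation exists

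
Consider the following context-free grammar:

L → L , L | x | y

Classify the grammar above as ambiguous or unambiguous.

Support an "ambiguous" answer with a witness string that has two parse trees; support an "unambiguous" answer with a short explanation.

Ambiguous - the string 'y , y , x' has two distinct parse trees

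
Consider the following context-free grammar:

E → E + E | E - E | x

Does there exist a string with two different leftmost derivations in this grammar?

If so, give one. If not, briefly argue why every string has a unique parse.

Yes - the string 'x - x + x - x' has two distinct leftmost derivations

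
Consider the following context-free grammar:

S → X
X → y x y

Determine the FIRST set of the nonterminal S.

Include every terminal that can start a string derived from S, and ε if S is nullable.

We compute FIRST(S) using the standard algorithm.
FIRST(S) = {y}
FIRST(X) = {y}
Therefore, FIRST(S) = {y}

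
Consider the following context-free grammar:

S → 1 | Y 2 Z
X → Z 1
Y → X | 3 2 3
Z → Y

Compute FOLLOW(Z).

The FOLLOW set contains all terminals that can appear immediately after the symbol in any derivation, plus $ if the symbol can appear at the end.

We compute FOLLOW(Z) using the standard algorithm.
FOLLOW(S) starts with {$}.
FIRST(S) = {1, 3}
FIRST(X) = {3}
FIRST(Y) = {3}
FIRST(Z) = {3}
FOLLOW(S) = {$}
FOLLOW(X) = {$, 1, 2}
FOLLOW(Y) = {$, 1, 2}
FOLLOW(Z) = {$, 1}
Therefore, FOLLOW(Z) = {$, 1}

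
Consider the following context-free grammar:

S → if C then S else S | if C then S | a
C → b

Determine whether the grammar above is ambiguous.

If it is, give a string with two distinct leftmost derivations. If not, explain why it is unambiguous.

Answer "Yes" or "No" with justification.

Yes - the string 'if b then if b then if b then a else a else a' has two distinct leftmost derivations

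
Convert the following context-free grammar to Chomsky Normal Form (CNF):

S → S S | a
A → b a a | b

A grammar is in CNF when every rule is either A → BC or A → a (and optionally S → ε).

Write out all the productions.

S → a; TB → b; TA → a; A → b; S → S S; A → TB X0; X0 → TA TA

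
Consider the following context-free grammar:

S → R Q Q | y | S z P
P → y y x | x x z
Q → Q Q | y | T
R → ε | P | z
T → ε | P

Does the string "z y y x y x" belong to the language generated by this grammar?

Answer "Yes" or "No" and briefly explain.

No - no valid derivation exists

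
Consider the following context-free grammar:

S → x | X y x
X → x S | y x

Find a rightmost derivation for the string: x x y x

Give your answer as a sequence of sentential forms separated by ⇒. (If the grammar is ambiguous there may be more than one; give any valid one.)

S ⇒ X y x ⇒ x S y x ⇒ x x y x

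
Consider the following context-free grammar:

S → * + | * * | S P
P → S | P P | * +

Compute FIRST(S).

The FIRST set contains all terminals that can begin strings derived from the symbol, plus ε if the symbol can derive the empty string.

We compute FIRST(S) using the standard algorithm.
FIRST(P) = {*}
FIRST(S) = {*}
Therefore, FIRST(S) = {*}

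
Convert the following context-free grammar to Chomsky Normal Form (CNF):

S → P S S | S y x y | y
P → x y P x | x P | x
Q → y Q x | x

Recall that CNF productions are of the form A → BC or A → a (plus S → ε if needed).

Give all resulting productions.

TY → y; TX → x; S → y; P → x; Q → x; S → P X0; X0 → S S; S → S X1; X1 → TY X2; X2 → TX TY; P → TX X3; X3 → TY X4; X4 → P TX; P → TX P; Q → TY X5; X5 → Q TX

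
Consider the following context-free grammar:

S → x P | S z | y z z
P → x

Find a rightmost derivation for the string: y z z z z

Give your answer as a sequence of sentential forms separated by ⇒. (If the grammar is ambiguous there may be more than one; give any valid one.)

S ⇒ S z ⇒ S z z ⇒ y z z z z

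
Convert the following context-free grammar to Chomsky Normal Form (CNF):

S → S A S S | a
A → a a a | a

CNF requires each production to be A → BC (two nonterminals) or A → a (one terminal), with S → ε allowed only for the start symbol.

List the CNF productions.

S → a; TA → a; A → a; S → S X0; X0 → A X1; X1 → S S; A → TA X2; X2 → TA TA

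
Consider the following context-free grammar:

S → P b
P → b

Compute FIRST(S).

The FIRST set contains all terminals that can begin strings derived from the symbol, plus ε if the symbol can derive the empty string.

We compute FIRST(S) using the standard algorithm.
FIRST(P) = {b}
FIRST(S) = {b}
Therefore, FIRST(S) = {b}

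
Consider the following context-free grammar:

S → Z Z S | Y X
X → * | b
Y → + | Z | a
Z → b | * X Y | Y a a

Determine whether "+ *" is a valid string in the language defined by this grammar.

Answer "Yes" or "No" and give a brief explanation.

Yes - a valid derivation exists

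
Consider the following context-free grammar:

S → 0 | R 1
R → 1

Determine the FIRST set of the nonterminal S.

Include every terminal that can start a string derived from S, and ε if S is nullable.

We compute FIRST(S) using the standard algorithm.
FIRST(R) = {1}
FIRST(S) = {0, 1}
Therefore, FIRST(S) = {0, 1}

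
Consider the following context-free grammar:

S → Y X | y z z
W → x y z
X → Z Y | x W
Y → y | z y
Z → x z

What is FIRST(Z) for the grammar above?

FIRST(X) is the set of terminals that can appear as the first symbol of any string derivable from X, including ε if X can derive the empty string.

We compute FIRST(Z) using the standard algorithm.
FIRST(S) = {y, z}
FIRST(W) = {x}
FIRST(X) = {x}
FIRST(Y) = {y, z}
FIRST(Z) = {x}
Therefore, FIRST(Z) = {x}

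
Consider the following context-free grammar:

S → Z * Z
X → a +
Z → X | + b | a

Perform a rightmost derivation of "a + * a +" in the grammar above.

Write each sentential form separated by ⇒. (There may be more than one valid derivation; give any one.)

S ⇒ Z * Z ⇒ Z * X ⇒ Z * a + ⇒ X * a + ⇒ a + * a +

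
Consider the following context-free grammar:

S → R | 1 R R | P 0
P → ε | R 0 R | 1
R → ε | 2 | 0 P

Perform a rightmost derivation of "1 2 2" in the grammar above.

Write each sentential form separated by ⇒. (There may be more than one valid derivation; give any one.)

S ⇒ 1 R R ⇒ 1 R 2 ⇒ 1 2 2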